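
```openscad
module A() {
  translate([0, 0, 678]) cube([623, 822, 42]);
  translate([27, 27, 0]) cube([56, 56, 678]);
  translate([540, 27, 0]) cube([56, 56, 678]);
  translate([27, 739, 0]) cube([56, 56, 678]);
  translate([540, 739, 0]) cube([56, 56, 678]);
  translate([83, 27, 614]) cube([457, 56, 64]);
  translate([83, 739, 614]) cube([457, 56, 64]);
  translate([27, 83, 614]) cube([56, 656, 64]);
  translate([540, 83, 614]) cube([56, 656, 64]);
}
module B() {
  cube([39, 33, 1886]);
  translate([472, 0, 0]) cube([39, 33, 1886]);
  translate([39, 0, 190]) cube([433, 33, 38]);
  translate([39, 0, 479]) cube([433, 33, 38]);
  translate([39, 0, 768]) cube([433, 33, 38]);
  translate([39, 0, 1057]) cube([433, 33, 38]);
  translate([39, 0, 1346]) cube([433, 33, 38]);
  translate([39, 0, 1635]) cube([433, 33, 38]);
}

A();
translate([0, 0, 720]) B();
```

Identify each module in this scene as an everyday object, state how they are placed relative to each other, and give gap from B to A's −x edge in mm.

A is a table. B is a ladder. The ladder is on top of the table. The gap from the ladder to the table's −x edge is 0 mm.

The ladder's min-x is at 0; the table's min-x is 0; gap = 0 mm.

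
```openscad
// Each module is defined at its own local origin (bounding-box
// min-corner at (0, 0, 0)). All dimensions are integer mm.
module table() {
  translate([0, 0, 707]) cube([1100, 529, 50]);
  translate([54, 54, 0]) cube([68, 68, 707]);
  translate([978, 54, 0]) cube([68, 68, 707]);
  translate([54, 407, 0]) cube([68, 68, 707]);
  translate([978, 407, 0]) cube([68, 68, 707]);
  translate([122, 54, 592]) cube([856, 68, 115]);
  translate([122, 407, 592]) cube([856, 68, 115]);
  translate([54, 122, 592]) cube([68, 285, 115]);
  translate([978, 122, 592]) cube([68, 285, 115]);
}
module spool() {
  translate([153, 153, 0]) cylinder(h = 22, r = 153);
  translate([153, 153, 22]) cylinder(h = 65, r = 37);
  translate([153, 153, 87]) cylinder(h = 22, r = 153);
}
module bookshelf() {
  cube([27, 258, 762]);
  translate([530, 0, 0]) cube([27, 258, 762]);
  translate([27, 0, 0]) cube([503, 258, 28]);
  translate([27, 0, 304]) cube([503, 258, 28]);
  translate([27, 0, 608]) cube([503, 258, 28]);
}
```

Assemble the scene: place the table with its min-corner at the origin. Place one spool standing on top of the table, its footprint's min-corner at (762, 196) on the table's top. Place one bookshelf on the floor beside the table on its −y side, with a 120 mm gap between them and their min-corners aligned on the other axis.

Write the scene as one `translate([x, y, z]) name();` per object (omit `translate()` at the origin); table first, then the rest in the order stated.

table();
translate([762, 196, 757]) spool();
translate([0, -378, 0]) bookshelf();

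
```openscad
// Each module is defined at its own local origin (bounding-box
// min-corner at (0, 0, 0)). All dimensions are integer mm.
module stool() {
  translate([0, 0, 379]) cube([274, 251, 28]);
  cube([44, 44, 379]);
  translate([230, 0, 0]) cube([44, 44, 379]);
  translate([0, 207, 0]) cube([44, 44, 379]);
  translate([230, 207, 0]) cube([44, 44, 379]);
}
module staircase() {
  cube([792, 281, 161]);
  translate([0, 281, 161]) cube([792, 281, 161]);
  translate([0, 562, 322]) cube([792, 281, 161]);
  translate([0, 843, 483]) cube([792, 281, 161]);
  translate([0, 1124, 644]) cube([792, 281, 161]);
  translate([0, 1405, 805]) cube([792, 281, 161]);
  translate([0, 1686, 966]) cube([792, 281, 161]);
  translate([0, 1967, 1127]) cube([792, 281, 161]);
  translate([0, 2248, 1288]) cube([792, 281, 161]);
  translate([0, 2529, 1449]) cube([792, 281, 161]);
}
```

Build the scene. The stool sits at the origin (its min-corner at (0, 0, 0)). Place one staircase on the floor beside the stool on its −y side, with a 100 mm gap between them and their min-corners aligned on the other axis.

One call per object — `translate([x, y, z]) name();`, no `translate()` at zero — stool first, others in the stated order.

stool();
translate([0, -2910, 0]) staircase();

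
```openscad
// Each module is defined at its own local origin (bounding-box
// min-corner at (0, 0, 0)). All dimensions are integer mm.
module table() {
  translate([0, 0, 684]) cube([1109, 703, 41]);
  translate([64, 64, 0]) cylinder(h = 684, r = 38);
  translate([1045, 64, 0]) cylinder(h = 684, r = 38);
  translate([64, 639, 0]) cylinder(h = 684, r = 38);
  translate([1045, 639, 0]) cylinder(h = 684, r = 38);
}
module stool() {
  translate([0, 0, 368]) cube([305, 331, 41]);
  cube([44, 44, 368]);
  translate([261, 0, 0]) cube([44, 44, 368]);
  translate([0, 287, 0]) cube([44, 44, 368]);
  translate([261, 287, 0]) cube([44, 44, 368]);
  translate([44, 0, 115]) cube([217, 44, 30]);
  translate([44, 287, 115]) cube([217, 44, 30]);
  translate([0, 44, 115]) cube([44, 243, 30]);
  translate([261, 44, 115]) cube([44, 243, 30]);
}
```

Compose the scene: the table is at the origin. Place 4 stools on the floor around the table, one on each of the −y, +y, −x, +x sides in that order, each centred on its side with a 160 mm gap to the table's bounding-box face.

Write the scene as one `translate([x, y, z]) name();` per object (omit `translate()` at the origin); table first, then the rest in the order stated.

table();
translate([402, -491, 0]) stool();
translate([402, 863, 0]) stool();
translate([-465, 186, 0]) stool();
translate([1269, 186, 0]) stool();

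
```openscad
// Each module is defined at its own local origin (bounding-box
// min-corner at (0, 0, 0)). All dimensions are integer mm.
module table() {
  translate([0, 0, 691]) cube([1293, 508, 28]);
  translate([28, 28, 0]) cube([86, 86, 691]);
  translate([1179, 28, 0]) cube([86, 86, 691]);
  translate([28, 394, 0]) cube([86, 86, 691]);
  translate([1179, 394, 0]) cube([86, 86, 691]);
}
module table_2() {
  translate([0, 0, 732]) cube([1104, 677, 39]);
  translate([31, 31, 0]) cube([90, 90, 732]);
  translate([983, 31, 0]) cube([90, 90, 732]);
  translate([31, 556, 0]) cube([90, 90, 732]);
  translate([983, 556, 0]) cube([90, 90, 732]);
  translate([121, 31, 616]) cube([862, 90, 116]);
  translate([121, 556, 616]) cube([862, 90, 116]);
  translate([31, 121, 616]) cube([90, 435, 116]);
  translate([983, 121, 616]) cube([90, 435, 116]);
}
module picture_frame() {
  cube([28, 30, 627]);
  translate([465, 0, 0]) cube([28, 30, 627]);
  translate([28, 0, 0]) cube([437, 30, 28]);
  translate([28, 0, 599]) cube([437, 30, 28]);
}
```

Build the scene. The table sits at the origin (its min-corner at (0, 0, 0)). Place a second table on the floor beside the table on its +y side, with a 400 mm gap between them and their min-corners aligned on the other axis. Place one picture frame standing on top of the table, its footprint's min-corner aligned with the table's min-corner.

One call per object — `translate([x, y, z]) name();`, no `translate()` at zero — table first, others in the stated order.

table();
translate([0, 908, 0]) table_2();
translate([0, 0, 719]) picture_frame();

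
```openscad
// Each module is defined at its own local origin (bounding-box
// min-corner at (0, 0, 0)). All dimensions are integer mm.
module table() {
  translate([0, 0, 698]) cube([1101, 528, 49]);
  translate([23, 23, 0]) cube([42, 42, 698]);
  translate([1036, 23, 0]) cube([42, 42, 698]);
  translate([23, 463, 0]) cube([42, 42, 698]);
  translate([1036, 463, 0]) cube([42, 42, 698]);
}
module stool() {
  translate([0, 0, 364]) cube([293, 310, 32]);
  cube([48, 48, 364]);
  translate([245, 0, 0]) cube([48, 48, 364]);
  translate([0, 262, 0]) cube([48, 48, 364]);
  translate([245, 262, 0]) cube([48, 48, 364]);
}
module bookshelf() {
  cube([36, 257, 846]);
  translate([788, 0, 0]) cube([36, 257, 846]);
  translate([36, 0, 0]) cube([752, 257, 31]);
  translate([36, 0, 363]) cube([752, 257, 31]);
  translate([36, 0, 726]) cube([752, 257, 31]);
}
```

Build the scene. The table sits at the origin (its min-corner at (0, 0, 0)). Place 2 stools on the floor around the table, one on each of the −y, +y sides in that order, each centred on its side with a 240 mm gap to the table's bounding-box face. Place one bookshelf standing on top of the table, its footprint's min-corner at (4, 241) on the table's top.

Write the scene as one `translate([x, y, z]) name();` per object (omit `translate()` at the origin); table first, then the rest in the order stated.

table();
translate([404, -550, 0]) stool();
translate([404, 768, 0]) stool();
translate([4, 241, 747]) bookshelf();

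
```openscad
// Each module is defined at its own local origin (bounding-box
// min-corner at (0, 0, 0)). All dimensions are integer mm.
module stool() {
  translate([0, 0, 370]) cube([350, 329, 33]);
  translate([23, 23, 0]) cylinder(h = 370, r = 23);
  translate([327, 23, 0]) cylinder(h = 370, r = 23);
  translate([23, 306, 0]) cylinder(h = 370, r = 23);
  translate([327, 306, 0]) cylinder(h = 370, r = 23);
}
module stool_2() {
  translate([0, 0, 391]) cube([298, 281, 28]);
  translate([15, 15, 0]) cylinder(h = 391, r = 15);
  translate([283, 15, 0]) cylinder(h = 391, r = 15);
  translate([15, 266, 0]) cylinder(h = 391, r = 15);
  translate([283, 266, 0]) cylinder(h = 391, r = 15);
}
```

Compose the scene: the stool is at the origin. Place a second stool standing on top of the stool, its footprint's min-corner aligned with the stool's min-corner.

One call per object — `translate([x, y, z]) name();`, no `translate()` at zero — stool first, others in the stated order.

stool();
translate([0, 0, 403]) stool_2();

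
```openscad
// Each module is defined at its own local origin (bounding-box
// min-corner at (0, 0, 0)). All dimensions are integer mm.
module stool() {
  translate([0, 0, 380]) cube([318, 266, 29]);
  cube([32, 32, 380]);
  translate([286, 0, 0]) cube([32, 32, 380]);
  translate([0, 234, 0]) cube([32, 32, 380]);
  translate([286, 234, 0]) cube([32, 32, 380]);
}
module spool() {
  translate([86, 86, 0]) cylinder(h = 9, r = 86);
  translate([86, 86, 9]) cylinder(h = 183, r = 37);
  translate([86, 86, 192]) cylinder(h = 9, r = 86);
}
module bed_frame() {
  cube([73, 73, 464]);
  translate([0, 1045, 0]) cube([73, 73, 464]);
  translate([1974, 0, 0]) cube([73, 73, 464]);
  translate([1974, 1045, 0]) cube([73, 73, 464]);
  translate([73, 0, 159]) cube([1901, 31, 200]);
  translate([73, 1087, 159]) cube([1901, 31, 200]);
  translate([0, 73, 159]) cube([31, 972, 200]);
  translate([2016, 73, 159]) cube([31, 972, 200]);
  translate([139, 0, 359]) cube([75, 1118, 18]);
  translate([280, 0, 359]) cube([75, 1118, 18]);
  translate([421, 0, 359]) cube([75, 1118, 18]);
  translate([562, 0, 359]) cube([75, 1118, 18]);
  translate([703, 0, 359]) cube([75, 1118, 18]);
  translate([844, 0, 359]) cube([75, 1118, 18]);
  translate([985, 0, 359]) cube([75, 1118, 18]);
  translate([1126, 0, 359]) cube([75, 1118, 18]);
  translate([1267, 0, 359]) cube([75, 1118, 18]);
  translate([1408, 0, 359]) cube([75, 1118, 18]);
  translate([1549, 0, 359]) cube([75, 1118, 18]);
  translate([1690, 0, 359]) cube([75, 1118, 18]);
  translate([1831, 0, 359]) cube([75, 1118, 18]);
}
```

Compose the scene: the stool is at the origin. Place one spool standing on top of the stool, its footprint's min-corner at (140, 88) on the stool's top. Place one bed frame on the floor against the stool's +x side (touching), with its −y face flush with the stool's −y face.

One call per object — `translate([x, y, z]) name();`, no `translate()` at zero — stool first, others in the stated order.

stool();
translate([140, 88, 409]) spool();
translate([318, 0, 0]) bed_frame();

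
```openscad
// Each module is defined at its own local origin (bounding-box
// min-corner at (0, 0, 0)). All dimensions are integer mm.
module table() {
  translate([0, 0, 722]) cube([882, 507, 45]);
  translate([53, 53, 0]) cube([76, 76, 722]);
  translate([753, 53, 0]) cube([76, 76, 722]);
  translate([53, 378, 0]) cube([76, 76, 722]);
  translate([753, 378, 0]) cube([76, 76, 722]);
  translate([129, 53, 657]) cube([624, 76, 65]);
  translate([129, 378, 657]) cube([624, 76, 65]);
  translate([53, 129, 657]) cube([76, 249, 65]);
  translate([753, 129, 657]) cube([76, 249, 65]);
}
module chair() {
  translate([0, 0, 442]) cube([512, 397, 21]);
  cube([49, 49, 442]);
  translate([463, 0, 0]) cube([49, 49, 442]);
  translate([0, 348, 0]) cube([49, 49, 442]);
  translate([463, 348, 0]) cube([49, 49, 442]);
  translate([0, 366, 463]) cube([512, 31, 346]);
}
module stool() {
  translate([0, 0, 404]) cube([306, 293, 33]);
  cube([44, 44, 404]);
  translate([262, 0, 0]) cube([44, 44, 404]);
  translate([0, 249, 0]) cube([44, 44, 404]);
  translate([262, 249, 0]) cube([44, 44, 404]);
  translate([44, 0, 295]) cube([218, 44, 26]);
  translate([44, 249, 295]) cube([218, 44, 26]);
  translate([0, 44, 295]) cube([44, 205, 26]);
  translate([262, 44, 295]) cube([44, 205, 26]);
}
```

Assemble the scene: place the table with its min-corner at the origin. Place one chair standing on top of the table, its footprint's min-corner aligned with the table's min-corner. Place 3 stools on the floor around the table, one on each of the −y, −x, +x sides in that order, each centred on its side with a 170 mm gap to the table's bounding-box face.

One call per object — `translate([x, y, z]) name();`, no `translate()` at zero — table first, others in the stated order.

table();
translate([0, 0, 767]) chair();
translate([288, -463, 0]) stool();
translate([-476, 107, 0]) stool();
translate([1052, 107, 0]) stool();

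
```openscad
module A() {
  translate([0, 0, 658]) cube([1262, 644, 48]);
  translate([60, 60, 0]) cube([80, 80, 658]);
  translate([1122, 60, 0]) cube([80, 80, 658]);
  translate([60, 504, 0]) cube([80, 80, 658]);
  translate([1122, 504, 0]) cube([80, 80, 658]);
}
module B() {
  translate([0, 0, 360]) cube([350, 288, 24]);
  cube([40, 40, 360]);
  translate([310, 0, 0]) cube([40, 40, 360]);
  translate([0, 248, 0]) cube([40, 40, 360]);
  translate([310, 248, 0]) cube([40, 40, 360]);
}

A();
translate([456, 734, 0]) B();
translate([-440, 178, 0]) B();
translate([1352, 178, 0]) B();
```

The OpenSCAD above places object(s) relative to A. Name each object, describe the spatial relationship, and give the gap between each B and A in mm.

Each stool's nearest face is 90 mm from the table's bounding box.

A is a table. B is a stool. Three stools sit around the table at the +y, −x, +x sides. The gap between each stool and the table is 90 mm.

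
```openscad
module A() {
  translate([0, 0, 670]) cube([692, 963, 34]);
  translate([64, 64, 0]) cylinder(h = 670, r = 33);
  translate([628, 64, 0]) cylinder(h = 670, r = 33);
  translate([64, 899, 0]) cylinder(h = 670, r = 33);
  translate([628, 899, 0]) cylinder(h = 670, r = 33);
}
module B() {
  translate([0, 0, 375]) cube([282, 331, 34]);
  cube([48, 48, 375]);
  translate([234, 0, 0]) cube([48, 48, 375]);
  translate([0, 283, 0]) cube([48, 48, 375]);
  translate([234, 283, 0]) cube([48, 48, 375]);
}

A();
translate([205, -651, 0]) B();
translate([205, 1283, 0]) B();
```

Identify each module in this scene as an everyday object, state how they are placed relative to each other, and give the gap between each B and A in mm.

Each stool's nearest face is 320 mm from the table's bounding box.

A is a table. B is a stool. Two stools sit around the table at the −y, +y sides. The gap between each stool and the table is 320 mm.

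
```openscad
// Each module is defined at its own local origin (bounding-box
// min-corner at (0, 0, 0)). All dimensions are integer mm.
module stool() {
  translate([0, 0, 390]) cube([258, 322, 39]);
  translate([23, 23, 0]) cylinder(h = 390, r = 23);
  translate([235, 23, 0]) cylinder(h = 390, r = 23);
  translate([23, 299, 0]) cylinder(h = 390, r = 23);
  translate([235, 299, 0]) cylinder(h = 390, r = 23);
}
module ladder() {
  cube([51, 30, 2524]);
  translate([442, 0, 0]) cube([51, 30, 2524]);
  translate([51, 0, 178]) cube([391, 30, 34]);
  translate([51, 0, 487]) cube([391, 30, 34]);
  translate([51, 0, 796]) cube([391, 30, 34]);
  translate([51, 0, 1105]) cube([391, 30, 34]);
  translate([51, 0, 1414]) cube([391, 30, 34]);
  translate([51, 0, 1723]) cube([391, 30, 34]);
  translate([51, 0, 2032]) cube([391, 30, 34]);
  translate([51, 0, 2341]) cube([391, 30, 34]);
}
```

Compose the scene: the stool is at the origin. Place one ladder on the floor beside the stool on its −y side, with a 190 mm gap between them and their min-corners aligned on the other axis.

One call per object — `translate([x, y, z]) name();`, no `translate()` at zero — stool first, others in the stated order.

stool();
translate([0, -220, 0]) ladder();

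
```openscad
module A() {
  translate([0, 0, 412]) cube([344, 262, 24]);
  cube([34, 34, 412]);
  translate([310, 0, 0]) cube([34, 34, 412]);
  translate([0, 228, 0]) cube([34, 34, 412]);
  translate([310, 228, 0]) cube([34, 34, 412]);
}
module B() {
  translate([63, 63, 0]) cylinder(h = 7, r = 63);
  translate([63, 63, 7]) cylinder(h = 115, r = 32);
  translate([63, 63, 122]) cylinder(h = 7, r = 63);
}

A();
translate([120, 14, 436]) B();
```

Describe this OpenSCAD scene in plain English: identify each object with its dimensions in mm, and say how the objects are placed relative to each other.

A is a four-legged stool. The seat is 344×262 mm, 24 mm thick, top at z = 436 mm. It stands on four square legs, each 34×34 mm in cross-section, from z = 0 to the seat underside, each flush with a corner of the seat.

B is a spool: two coaxial disc flanges of radius 63 mm and thickness 7 mm, joined by a core cylinder of radius 32 mm and height 115 mm. The lower flange rests on z = 0 and the three cylinders share a vertical axis.

The spool is on top of the stool.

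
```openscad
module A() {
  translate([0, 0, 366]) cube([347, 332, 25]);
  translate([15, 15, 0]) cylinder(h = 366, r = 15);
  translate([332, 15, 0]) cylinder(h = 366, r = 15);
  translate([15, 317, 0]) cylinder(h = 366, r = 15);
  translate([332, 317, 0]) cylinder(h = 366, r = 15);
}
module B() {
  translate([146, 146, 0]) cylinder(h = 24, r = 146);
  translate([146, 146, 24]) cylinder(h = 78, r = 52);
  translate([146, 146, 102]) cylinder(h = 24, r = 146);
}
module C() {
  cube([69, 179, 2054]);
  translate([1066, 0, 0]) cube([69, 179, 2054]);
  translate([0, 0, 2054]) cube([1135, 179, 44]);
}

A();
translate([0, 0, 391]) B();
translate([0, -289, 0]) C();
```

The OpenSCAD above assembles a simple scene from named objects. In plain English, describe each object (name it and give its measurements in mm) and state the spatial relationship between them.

A is a four-legged stool. The seat is 347×332 mm, 25 mm thick, top at z = 391 mm. It stands on four round legs, each 30 mm in diameter, from z = 0 to the seat underside, each leg's axis is inset half a diameter from the nearest pair of seat edges (so the leg's bounding box is flush with the corner).

B is a spool: two coaxial disc flanges of radius 146 mm and thickness 24 mm, joined by a core cylinder of radius 52 mm and height 78 mm. The lower flange rests on z = 0 and the three cylinders share a vertical axis.

C is a rectangular door frame: two vertical jambs of 69×179 mm section, 2054 mm tall, with a clear opening 997 mm wide between their inner faces. A header 44 mm tall and 179 mm deep lies on top of the jambs and spans the full outside width.

The spool is on top of the stool. The door frame is on the floor beside the stool on its −y side.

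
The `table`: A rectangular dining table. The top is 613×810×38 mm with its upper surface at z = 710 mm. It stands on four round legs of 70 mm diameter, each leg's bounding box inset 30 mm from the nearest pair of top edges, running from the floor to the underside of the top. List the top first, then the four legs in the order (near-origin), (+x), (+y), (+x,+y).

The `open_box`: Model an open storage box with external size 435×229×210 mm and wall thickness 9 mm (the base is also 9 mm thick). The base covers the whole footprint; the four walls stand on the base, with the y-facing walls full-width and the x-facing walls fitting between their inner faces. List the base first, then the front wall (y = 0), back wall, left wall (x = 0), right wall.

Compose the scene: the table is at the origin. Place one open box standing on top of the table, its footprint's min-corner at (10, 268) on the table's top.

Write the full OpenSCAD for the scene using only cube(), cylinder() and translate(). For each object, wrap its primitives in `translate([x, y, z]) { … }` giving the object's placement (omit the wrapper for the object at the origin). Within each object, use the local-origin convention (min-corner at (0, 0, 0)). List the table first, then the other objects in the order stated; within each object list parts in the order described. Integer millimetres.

translate([0, 0, 672]) cube([613, 810, 38]);
translate([65, 65, 0]) cylinder(h = 672, r = 35);
translate([548, 65, 0]) cylinder(h = 672, r = 35);
translate([65, 745, 0]) cylinder(h = 672, r = 35);
translate([548, 745, 0]) cylinder(h = 672, r = 35);
translate([10, 268, 710]) {
  cube([435, 229, 9]);
  translate([0, 0, 9]) cube([435, 9, 201]);
  translate([0, 220, 9]) cube([435, 9, 201]);
  translate([0, 9, 9]) cube([9, 211, 201]);
  translate([426, 9, 9]) cube([9, 211, 201]);
}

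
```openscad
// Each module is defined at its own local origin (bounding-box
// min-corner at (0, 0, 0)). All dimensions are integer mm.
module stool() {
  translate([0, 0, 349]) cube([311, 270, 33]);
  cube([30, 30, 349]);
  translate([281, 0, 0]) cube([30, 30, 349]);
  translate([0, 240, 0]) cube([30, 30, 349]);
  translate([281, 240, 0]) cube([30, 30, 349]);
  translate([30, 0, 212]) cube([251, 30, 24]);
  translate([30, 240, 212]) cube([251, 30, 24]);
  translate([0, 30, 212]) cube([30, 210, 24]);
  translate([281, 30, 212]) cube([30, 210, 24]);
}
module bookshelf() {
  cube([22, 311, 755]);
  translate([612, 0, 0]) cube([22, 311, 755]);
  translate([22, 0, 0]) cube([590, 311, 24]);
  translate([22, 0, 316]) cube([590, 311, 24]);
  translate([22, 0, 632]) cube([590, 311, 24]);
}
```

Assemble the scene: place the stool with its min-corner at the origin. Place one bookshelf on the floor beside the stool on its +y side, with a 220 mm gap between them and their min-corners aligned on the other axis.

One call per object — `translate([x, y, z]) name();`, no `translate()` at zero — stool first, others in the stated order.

stool();
translate([0, 490, 0]) bookshelf();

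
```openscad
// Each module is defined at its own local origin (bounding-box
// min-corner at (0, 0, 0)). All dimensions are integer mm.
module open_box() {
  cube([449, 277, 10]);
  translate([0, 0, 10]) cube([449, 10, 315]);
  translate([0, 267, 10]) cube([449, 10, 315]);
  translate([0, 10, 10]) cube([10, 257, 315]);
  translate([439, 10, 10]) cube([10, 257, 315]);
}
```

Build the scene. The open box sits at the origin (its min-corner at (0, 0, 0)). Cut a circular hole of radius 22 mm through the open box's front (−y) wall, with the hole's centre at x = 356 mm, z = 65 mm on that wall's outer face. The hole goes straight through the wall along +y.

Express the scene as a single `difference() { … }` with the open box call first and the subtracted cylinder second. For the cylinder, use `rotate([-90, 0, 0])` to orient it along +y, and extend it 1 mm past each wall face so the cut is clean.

difference() {
  open_box();
  translate([356, -1, 65]) rotate([-90, 0, 0]) cylinder(h = 12, r = 22);
}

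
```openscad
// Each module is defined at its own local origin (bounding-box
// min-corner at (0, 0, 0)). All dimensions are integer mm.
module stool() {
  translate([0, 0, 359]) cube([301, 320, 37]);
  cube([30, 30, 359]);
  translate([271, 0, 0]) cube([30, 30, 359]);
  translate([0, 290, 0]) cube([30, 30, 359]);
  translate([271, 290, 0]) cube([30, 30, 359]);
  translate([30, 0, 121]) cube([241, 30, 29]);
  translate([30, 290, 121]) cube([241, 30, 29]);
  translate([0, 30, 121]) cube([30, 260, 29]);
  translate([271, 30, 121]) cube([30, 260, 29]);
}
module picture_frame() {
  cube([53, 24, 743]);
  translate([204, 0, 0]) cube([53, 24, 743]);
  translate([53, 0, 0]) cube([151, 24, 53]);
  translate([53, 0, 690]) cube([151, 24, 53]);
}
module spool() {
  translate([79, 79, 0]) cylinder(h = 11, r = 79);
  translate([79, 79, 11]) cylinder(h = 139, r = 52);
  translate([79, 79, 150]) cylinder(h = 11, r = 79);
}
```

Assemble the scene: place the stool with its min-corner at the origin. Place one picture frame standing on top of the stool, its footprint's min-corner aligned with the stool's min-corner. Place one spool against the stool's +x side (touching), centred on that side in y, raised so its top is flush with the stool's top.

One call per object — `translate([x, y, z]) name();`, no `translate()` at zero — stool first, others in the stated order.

stool();
translate([0, 0, 396]) picture_frame();
translate([301, 81, 235]) spool();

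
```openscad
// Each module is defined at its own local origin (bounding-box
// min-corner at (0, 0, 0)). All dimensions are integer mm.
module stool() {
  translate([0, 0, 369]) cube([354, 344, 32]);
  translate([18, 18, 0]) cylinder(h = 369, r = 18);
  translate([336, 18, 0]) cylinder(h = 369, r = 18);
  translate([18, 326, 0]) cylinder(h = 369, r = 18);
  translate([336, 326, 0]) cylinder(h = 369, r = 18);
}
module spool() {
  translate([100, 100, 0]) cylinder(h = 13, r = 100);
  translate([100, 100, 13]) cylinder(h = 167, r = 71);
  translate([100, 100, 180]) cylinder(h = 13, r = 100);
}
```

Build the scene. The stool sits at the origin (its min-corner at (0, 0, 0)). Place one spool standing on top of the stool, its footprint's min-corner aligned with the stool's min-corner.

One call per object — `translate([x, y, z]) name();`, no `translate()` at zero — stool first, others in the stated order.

stool();
translate([0, 0, 401]) spool();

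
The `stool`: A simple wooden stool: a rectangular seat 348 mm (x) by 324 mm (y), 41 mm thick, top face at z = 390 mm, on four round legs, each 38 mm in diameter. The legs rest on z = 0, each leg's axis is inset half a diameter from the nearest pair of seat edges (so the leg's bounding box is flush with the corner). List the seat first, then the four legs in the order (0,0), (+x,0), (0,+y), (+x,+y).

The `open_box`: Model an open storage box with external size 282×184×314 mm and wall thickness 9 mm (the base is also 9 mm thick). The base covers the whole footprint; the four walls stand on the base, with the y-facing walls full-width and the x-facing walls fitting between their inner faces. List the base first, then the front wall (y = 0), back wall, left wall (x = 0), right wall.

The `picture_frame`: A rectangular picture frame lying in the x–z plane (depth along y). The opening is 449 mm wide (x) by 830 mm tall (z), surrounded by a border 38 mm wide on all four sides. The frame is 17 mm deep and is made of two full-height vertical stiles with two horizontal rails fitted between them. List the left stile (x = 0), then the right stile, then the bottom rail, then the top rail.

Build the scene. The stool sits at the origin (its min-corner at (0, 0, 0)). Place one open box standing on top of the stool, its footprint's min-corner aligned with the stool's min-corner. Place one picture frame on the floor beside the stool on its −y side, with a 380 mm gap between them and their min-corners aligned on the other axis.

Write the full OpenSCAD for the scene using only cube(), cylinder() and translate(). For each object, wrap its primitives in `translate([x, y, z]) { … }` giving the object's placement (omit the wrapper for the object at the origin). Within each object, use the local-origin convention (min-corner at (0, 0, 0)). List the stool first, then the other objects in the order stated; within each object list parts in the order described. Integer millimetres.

translate([0, 0, 349]) cube([348, 324, 41]);
translate([19, 19, 0]) cylinder(h = 349, r = 19);
translate([329, 19, 0]) cylinder(h = 349, r = 19);
translate([19, 305, 0]) cylinder(h = 349, r = 19);
translate([329, 305, 0]) cylinder(h = 349, r = 19);
translate([0, 0, 390]) {
  cube([282, 184, 9]);
  translate([0, 0, 9]) cube([282, 9, 305]);
  translate([0, 175, 9]) cube([282, 9, 305]);
  translate([0, 9, 9]) cube([9, 166, 305]);
  translate([273, 9, 9]) cube([9, 166, 305]);
}
translate([0, -397, 0]) {
  cube([38, 17, 906]);
  translate([487, 0, 0]) cube([38, 17, 906]);
  translate([38, 0, 0]) cube([449, 17, 38]);
  translate([38, 0, 868]) cube([449, 17, 38]);
}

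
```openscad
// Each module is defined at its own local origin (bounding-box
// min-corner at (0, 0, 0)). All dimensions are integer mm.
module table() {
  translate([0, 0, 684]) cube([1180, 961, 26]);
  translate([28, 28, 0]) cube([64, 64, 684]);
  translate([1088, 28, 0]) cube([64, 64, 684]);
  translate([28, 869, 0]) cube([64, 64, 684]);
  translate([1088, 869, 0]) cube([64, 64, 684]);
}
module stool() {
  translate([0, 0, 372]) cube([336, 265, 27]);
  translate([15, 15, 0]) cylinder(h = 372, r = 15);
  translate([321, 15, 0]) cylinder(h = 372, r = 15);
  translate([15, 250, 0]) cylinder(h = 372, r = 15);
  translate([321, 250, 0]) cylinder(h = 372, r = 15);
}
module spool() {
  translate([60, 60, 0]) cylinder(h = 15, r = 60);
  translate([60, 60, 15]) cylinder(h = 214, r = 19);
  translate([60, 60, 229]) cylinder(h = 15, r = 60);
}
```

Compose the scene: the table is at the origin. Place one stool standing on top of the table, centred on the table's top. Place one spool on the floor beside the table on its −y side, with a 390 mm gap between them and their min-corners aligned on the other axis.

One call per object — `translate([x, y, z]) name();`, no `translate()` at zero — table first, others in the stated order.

table();
translate([422, 348, 710]) stool();
translate([0, -510, 0]) spool();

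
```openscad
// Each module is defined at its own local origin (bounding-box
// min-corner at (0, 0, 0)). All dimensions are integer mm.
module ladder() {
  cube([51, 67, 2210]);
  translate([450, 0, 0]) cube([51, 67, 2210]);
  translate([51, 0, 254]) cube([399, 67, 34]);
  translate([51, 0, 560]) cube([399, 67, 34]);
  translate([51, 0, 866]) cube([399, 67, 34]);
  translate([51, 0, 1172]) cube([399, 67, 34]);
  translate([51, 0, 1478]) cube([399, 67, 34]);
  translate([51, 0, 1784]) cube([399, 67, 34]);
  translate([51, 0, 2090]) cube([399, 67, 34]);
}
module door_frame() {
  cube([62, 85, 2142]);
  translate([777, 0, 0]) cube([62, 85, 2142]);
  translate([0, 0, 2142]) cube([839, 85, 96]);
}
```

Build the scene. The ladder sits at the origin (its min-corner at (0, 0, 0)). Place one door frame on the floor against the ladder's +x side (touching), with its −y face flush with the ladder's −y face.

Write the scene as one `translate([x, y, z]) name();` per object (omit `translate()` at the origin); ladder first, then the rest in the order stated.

ladder();
translate([501, 0, 0]) door_frame();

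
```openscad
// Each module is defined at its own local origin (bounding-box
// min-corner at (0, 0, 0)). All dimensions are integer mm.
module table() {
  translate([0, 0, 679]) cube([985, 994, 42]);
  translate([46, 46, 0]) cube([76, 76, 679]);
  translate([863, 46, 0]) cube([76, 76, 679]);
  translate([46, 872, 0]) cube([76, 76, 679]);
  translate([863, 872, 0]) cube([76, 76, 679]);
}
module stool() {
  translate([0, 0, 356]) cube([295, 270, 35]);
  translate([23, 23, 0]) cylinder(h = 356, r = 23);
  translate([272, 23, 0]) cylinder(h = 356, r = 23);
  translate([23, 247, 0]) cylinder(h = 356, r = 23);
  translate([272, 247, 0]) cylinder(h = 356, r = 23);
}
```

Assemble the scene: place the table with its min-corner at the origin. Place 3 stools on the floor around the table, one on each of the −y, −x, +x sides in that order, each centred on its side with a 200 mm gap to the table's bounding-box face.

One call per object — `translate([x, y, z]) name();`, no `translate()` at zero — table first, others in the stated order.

table();
translate([345, -470, 0]) stool();
translate([-495, 362, 0]) stool();
translate([1185, 362, 0]) stool();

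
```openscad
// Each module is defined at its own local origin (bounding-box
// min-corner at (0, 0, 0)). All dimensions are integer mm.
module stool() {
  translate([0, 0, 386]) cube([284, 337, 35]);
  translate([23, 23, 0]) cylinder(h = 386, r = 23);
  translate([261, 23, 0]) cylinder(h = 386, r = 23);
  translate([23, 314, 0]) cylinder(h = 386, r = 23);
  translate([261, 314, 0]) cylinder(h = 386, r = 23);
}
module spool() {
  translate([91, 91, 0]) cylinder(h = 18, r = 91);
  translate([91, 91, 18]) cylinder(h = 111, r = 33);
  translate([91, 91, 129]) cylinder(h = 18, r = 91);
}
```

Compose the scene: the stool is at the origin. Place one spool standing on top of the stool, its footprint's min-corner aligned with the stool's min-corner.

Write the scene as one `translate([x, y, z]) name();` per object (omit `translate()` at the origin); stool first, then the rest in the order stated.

stool();
translate([0, 0, 421]) spool();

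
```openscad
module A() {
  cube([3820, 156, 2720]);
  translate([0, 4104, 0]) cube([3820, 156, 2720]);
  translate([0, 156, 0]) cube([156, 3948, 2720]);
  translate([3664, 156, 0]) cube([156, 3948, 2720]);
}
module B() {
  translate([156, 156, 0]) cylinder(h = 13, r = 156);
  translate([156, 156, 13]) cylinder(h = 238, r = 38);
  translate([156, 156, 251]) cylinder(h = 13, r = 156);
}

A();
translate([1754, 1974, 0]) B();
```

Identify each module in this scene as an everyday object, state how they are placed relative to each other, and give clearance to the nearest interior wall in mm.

Clearances: x = 1598, y = 1818; minimum 1598 mm.

A is a house frame. B is a spool. The spool sits inside the house frame, centred. The clearance to the nearest interior wall is 1598 mm.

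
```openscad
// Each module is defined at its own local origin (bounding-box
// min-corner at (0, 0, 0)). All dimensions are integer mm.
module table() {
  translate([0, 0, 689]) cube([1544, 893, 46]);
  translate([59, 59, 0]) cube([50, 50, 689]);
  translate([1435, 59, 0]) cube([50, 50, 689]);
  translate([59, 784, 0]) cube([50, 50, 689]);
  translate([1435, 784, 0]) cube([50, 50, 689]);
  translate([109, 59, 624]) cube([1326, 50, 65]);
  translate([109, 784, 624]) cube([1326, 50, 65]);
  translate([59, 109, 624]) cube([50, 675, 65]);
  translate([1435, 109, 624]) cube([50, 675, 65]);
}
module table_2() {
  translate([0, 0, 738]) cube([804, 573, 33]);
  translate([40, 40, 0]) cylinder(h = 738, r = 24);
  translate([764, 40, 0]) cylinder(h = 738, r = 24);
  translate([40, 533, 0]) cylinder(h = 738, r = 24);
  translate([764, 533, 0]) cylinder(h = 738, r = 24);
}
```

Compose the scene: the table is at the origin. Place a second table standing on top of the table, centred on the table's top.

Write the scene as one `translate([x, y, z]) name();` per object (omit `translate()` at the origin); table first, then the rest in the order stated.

table();
translate([370, 160, 735]) table_2();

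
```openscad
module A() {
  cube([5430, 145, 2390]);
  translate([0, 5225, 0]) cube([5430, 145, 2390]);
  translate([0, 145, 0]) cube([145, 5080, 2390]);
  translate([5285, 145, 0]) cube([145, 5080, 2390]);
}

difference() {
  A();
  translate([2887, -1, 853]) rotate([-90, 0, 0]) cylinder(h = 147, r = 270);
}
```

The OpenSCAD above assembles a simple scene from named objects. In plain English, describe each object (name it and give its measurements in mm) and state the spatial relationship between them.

A is the wall frame of a small rectangular building: four walls, each 2390 mm tall and 145 mm thick, enclosing a footprint 5430 mm (x) by 5370 mm (y) outside-to-outside, with no floor or roof. The front and back walls (the −y and +y sides) span the full width; the two side walls fit between them.

The house frame has a circular hole of radius 270 mm through its front wall, centred at (x = 2887, z = 853).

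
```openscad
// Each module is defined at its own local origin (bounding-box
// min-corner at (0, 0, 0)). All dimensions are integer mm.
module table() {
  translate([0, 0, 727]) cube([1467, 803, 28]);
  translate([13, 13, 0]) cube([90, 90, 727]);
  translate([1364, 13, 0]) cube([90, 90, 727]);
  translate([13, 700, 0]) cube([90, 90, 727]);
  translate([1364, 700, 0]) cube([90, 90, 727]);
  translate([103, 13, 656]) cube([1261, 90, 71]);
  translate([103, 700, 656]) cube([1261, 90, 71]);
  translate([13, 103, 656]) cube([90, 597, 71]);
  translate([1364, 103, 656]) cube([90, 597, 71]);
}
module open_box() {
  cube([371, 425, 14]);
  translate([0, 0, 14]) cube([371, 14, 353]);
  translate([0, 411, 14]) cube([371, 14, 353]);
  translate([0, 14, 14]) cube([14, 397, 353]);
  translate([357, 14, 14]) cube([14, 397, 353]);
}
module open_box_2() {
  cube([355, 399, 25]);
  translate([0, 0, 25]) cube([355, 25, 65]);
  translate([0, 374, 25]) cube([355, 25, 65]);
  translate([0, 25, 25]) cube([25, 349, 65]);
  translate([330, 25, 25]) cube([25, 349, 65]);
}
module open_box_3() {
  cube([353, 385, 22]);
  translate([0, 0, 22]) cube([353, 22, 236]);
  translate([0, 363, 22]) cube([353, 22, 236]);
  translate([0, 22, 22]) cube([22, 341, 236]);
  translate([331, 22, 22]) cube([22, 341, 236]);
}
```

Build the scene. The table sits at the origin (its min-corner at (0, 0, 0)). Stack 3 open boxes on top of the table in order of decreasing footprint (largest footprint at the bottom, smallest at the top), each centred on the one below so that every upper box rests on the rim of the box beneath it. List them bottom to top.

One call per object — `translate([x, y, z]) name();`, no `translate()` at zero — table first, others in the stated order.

table();
translate([548, 189, 755]) open_box();
translate([556, 202, 1122]) open_box_2();
translate([557, 209, 1212]) open_box_3();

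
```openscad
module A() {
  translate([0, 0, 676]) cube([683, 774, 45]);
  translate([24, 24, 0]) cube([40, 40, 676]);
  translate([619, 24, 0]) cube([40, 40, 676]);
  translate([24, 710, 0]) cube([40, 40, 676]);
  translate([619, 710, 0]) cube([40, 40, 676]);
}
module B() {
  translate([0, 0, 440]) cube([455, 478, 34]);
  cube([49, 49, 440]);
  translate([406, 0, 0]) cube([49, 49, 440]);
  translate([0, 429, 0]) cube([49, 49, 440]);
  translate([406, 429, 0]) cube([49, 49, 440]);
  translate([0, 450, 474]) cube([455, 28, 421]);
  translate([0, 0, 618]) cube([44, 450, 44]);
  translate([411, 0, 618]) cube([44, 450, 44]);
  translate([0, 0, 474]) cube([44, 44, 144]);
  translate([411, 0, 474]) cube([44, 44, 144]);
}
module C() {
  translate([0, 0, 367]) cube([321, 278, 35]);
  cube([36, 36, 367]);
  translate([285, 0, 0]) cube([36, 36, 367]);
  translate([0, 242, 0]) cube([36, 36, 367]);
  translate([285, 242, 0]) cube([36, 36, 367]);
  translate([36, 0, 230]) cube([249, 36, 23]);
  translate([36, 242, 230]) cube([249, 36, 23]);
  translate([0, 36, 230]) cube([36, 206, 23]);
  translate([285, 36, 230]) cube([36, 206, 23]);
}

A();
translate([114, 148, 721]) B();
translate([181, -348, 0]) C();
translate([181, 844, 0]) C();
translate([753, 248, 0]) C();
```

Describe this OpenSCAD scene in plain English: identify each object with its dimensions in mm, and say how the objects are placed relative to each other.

A is a table: top 683 mm (x) × 774 mm (y), 45 mm thick, upper face at z = 721 mm, on four 40×40 mm square legs, each inset 24 mm from the nearest pair of top edges, running from z = 0 to the bottom of the top.

B is a chair: 455×478 mm seat, 34 mm thick, top at z = 474 mm, on four 49 mm square corner legs flush with the seat edges. A 28 mm thick backrest slab spans the full seat width, extending 421 mm above the seat top, its back face flush with the seat's +y edge. Two armrests of 44×44 mm section run along each side from the seat's front edge to the front of the backrest, top faces 188 mm above the seat top and outer faces flush with the seat's x-edges; a 44×44 mm post under the front of each armrest stands on the seat at the front corner.

C is a four-legged stool. The seat is a 321×278×35 mm slab whose top surface is at z = 402 mm; four square legs, each 36×36 mm in cross-section, run from the floor (z = 0) to the underside of the seat, each flush with a corner of the seat. Four stretchers, 36 mm wide and 23 mm tall, connect adjacent legs with their undersides at z = 230 mm, each running between the inner faces of the legs it joins and aligned with the legs' outer faces on the other axis.

The chair is on top of the table, centred. Three stools sit around the table at the −y, +y, +x sides.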